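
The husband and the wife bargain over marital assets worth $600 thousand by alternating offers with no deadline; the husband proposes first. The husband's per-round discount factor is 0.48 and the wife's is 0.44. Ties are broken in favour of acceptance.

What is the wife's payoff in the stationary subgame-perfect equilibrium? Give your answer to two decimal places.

174.04

When the husband proposes, the wife accepts any offer worth at least 0.44 times what the wife would get by proposing next round; and vice versa.
This gives x = 600 − 0.44y and y = 600 − 0.48x, where x and y are each side's share when it proposes.
Hence (1 − 0.44·0.48)x = 600(1 − 0.44), i.e. 0.7888·x = 336.
x ≈ 425.9635; the wife's share is 600 − x ≈ 174.0365.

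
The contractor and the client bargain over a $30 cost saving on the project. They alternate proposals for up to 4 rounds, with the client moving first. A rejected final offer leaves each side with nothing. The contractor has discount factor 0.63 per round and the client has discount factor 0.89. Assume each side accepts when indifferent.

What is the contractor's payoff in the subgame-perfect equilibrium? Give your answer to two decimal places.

12.68

Round 4 (the contractor proposes): the client will accept anything ≥ 0, so the contractor offers 0 and keeps 30.
Round 3 (the client proposes): the contractor can get 30 next round, worth 0.63 × 30 = 18.9 now, so the client offers 18.9, keeping 11.1.
Round 2 (the contractor proposes): the client can get 11.1 next round, worth 0.89 × 11.1 = 9.879 now. The contractor offers 9.879 and keeps 30 − 9.879 = 20.121.
Round 1 (the client proposes): the contractor can get 20.121 next round, worth 0.63 × 20.121 = 12.67623 now. The client offers 12.67623 and keeps 30 − 12.67623 = 17.32377.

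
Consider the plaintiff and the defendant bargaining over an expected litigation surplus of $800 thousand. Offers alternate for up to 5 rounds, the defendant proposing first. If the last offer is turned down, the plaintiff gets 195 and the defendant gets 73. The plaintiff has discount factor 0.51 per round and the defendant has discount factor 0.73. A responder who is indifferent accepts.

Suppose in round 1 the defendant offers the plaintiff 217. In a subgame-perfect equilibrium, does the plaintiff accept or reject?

Work out the plaintiff's continuation value if the offer is rejected.
Round 5 (the defendant proposes): the plaintiff gets 195 if talks fail, so the defendant offers 195 and keeps 605.
Round 4 (the plaintiff proposes): the defendant can get 605 next round, worth 0.73 × 605 = 441.65 now, so the plaintiff offers 441.65, keeping 358.35.
Round 3 (the defendant proposes): the plaintiff can get 358.35 next round, worth 0.51 × 358.35 = 182.7585 now, so the defendant offers 182.7585, keeping 617.2415.
Round 2 (the plaintiff proposes): the defendant can get 617.2415 next round, worth 0.73 × 617.2415 = 450.586295 now, so the plaintiff offers 450.586295, keeping 349.413705.
So by rejecting in round 1, the plaintiff gets 349.413705 next round, worth 0.51 × 349.413705 = 178.20098955 now.
Offer 217 ≥ 178.20098955, so the plaintiff accepts.

Accept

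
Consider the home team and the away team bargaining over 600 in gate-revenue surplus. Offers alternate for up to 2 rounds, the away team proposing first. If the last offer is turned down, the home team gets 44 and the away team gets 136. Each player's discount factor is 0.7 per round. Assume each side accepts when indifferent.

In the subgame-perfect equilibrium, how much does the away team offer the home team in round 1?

Round 2 (the home team proposes): the away team gets 136 if talks fail, so the home team offers 136 and keeps 464.
Round 1 (the away team proposes): the home team can get 464 next round, worth 0.7 × 464 = 324.8 now, so the away team offers 324.8, keeping 275.2.

324.8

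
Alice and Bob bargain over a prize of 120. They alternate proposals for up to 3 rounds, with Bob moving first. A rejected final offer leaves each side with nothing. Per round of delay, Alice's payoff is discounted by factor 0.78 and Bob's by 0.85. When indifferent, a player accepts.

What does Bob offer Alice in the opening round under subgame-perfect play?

14.04

Round 3 (Bob proposes): rejection yields 0 for Alice; Bob offers 0 and keeps 120.
Round 2 (Alice proposes): Bob can get 120 next round, worth 0.85 × 120 = 102 now. Alice offers 102 and keeps 120 − 102 = 18.
Round 1 (Bob proposes): Alice can get 18 next round, worth 0.78 × 18 = 14.04 now; Bob offers that and keeps 105.96.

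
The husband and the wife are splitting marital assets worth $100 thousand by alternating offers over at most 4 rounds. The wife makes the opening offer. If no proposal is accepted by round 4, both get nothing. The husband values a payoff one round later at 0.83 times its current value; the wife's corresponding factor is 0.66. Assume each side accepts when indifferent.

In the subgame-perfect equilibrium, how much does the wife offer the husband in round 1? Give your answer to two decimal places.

Round 4 (the husband proposes): the wife will accept anything ≥ 0, so the husband offers 0 and keeps 100.
Round 3 (the wife proposes): the husband can get 100 next round, worth 0.83 × 100 = 83 now, so the wife offers 83, keeping 17.
Round 2 (the husband proposes): the wife can get 17 next round, worth 0.66 × 17 = 11.22 now, so the husband offers 11.22, keeping 88.78.
Round 1 (the wife proposes): the husband can get 88.78 next round, worth 0.83 × 88.78 = 73.6874 now; the wife offers that and keeps 26.3126.

73.69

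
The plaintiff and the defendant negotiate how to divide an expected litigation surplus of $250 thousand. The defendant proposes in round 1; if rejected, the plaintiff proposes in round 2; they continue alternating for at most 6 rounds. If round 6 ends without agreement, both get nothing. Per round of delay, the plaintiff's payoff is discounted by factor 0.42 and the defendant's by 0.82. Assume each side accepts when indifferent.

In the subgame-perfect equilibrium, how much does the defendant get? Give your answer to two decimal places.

Round 6 (the plaintiff proposes): the defendant will accept anything ≥ 0, so the plaintiff offers 0 and keeps 250.
Round 5 (the defendant proposes): the plaintiff can get 250 next round, worth 0.42 × 250 = 105 now; the defendant offers that and keeps 145.
Round 4 (the plaintiff proposes): the defendant can get 145 next round, worth 0.82 × 145 = 118.9 now; the plaintiff offers that and keeps 131.1.
Round 3 (the defendant proposes): the plaintiff can get 131.1 next round, worth 0.42 × 131.1 = 55.062 now; the defendant offers that and keeps 194.938.
Round 2 (the plaintiff proposes): the defendant can get 194.938 next round, worth 0.82 × 194.938 = 159.84916 now; the plaintiff offers that and keeps 90.15084.
Round 1 (the defendant proposes): the plaintiff can get 90.15084 next round, worth 0.42 × 90.15084 = 37.8633528 now; the defendant offers that and keeps 212.1366472.

212.14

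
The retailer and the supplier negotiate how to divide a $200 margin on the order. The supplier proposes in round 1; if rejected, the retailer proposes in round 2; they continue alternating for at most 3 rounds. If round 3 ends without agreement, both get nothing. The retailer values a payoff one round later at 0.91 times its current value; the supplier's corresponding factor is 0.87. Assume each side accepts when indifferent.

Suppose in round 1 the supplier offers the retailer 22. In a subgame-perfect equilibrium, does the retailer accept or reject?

Reject

Work out the retailer's continuation value if the offer is rejected.
Round 3 (the supplier proposes): the retailer will accept anything ≥ 0, so the supplier offers 0 and keeps 200.
Round 2 (the retailer proposes): the supplier can get 200 next round, worth 0.87 × 200 = 174 now. The retailer offers 174 and keeps 200 − 174 = 26.
So by rejecting in round 1, the retailer gets 26 next round, worth 0.91 × 26 = 23.66 now.
Offer 22 < 23.66, so the retailer rejects.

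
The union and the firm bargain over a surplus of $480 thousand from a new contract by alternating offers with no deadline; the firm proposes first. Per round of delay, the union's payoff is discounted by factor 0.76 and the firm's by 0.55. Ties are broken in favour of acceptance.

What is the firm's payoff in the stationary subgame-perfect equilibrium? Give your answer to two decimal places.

197.94

Let x be the firm's share when the firm proposes and y be the union's share when the union proposes.
The union accepts iff offered ≥ 0.76·y, so x = 480 − 0.76y. Symmetrically y = 480 − 0.55x.
Substituting: x = 480 − 0.76(480 − 0.55x), giving x(1 − 0.55·0.76) = 480(1 − 0.76).
So x = 480 × 0.24 / 0.582 ≈ 197.9381, and the union receives 480 − x ≈ 282.0619.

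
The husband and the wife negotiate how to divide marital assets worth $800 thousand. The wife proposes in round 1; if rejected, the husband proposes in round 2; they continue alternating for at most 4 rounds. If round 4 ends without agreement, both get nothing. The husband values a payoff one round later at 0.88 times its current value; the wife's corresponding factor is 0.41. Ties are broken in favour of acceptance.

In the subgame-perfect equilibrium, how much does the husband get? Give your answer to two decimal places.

Round 4 (the husband proposes): the wife will accept anything ≥ 0, so the husband offers 0 and keeps 800.
Round 3 (the wife proposes): the husband can get 800 next round, worth 0.88 × 800 = 704 now; the wife offers that and keeps 96.
Round 2 (the husband proposes): the wife can get 96 next round, worth 0.41 × 96 = 39.36 now. The husband offers 39.36 and keeps 800 − 39.36 = 760.64.
Round 1 (the wife proposes): the husband can get 760.64 next round, worth 0.88 × 760.64 = 669.3632 now; the wife offers that and keeps 130.6368.

669.36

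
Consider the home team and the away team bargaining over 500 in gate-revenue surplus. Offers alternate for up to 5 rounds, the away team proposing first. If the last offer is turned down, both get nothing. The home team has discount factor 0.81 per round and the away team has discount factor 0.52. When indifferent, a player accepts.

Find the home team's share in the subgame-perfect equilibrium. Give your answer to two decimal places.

Round 5 (the away team proposes): rejection yields 0 for the home team; the away team offers 0 and keeps 500.
Round 4 (the home team proposes): the away team can get 500 next round, worth 0.52 × 500 = 260 now; the home team offers that and keeps 240.
Round 3 (the away team proposes): the home team can get 240 next round, worth 0.81 × 240 = 194.4 now. The away team offers 194.4 and keeps 500 − 194.4 = 305.6.
Round 2 (the home team proposes): the away team can get 305.6 next round, worth 0.52 × 305.6 = 158.912 now, so the home team offers 158.912, keeping 341.088.
Round 1 (the away team proposes): the home team can get 341.088 next round, worth 0.81 × 341.088 = 276.28128 now, so the away team offers 276.28128, keeping 223.71872.

276.28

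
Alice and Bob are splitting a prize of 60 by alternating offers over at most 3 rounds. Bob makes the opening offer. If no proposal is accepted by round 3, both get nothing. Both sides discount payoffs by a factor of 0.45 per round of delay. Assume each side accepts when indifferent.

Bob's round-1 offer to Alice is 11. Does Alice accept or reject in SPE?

Round 3 (Bob proposes): Alice will accept anything ≥ 0, so Bob offers 0 and keeps 60.
Round 2 (Alice proposes): Bob can get 60 next round, worth 0.45 × 60 = 27 now. Alice offers 27 and keeps 60 − 27 = 33.
So by rejecting in round 1, Alice gets 33 next round, worth 0.45 × 33 = 14.85 now.
Offer 11 < 14.85, so Alice rejects.

Reject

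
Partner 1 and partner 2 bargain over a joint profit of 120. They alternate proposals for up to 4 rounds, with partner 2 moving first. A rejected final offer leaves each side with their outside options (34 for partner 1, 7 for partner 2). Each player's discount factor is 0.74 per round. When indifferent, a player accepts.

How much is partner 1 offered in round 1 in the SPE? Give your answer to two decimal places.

Round 4 (partner 1 proposes): partner 2 gets 7 if talks fail, so partner 1 offers 7 and keeps 113.
Round 3 (partner 2 proposes): partner 1 can get 113 next round, worth 0.74 × 113 = 83.62 now. Partner 2 offers 83.62 and keeps 120 − 83.62 = 36.38.
Round 2 (partner 1 proposes): partner 2 can get 36.38 next round, worth 0.74 × 36.38 = 26.9212 now; partner 1 offers that and keeps 93.0788.
Round 1 (partner 2 proposes): partner 1 can get 93.0788 next round, worth 0.74 × 93.0788 = 68.878312 now; partner 2 offers that and keeps 51.121688.

68.88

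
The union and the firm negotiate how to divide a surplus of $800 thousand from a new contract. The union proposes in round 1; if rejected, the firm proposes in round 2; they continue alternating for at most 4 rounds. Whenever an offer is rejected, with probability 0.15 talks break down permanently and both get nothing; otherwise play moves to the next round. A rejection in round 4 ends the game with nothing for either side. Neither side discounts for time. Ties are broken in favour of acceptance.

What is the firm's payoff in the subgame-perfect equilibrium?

Round 4 (the firm proposes): rejection yields 0 for the union; the firm offers 0 and keeps 800.
Round 3 (the union proposes): rejecting gives the firm an expected 0.85 × 800 = 680, so the union offers 680, keeping 120.
Round 2 (the firm proposes): rejecting gives the union an expected 0.85 × 120 = 102, so the firm offers 102, keeping 698.
Round 1 (the union proposes): rejecting gives the firm an expected 0.85 × 698 = 593.3; the union offers that and keeps 206.7.

593.3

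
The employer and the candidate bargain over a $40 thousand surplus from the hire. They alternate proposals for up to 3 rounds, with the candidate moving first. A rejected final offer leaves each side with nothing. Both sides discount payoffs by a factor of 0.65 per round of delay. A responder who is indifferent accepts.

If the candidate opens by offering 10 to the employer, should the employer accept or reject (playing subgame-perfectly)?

Work out the employer's continuation value if the offer is rejected.
Round 3 (the candidate proposes): the employer will accept anything ≥ 0, so the candidate offers 0 and keeps 40.
Round 2 (the employer proposes): the candidate can get 40 next round, worth 0.65 × 40 = 26 now. The employer offers 26 and keeps 40 − 26 = 14.
So by rejecting in round 1, the employer gets 14 next round, worth 0.65 × 14 = 9.1 now.
Offer 10 ≥ 9.1, so the employer accepts.

Accept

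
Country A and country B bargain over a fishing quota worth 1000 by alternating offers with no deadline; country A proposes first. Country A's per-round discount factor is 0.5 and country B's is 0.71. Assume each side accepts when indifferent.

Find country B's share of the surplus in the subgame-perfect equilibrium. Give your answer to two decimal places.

In a stationary SPE each proposer offers the other exactly their discounted continuation value.
If country A keeps x when proposing and country B keeps y when proposing, then x = 1000 − 0.71y and y = 1000 − 0.5x.
Solving: x = 1000(1 − 0.71) / (1 − 0.5·0.71) = 290 / 0.645 ≈ 449.6124.
Country B gets 1000 − 449.6124 ≈ 550.3876.

550.39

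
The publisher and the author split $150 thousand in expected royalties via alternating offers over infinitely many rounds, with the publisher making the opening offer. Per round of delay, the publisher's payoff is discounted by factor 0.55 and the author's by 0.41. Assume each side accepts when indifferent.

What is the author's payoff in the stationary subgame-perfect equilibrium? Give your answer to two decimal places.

35.73

In a stationary SPE each proposer offers the other exactly their discounted continuation value.
If the publisher keeps x when proposing and the author keeps y when proposing, then x = 150 − 0.41y and y = 150 − 0.55x.
Solving: x = 150(1 − 0.41) / (1 − 0.55·0.41) = 88.5 / 0.7745 ≈ 114.2673.
The author gets 150 − 114.2673 ≈ 35.7327.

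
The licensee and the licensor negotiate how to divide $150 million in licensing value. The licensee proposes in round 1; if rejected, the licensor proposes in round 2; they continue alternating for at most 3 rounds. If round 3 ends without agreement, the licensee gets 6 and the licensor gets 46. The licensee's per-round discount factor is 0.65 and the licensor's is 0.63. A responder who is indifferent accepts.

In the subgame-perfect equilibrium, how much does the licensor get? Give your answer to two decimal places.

51.91

Round 3 (the licensee proposes): the licensor gets 46 if talks fail, so the licensee offers 46 and keeps 104.
Round 2 (the licensor proposes): the licensee can get 104 next round, worth 0.65 × 104 = 67.6 now, so the licensor offers 67.6, keeping 82.4.
Round 1 (the licensee proposes): the licensor can get 82.4 next round, worth 0.63 × 82.4 = 51.912 now; the licensee offers that and keeps 98.088.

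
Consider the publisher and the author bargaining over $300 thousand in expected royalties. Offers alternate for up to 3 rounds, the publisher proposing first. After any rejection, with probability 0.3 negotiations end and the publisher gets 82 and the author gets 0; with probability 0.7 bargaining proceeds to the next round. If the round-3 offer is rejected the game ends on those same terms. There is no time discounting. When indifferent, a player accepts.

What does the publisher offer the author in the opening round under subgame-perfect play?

Round 3 (the publisher proposes): the author will accept anything ≥ 0, so the publisher offers 0 and keeps 300.
Round 2 (the author proposes): rejecting gives the publisher an expected 0.7 × 300 + 0.3 × 82 = 234.6; the author offers that and keeps 65.4.
Round 1 (the publisher proposes): rejecting gives the author an expected 0.7 × 65.4 = 45.78, so the publisher offers 45.78, keeping 254.22.

45.78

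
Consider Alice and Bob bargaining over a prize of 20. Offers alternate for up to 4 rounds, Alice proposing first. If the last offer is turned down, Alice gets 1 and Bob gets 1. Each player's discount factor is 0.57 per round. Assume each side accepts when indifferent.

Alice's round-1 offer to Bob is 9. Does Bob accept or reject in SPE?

Accept

Round 4 (Bob proposes): Alice gets 1 if talks fail, so Bob offers 1 and keeps 19.
Round 3 (Alice proposes): Bob can get 19 next round, worth 0.57 × 19 = 10.83 now, so Alice offers 10.83, keeping 9.17.
Round 2 (Bob proposes): Alice can get 9.17 next round, worth 0.57 × 9.17 = 5.2269 now; Bob offers that and keeps 14.7731.
So by rejecting in round 1, Bob gets 14.7731 next round, worth 0.57 × 14.7731 = 8.420667 now.
Offer 9 ≥ 8.420667, so Bob accepts.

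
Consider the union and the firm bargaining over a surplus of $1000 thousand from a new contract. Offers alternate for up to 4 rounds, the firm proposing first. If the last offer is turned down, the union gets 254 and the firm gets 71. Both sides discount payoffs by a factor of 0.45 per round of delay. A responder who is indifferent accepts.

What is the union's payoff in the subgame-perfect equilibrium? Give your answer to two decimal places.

Work backward from the last round.
Round 4 (the union proposes): the firm gets 71 if talks fail, so the union offers 71 and keeps 929.
Round 3 (the firm proposes): the union can get 929 next round, worth 0.45 × 929 = 418.05 now, so the firm offers 418.05, keeping 581.95.
Round 2 (the union proposes): the firm can get 581.95 next round, worth 0.45 × 581.95 = 261.8775 now; the union offers that and keeps 738.1225.
Round 1 (the firm proposes): the union can get 738.1225 next round, worth 0.45 × 738.1225 = 332.155125 now; the firm offers that and keeps 667.844875.

332.16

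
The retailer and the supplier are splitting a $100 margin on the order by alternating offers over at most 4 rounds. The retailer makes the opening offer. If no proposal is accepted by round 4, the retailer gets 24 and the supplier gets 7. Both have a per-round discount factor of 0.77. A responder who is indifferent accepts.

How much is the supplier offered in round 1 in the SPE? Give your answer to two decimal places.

Round 4 (the supplier proposes): the retailer gets 24 if talks fail, so the supplier offers 24 and keeps 76.
Round 3 (the retailer proposes): the supplier can get 76 next round, worth 0.77 × 76 = 58.52 now; the retailer offers that and keeps 41.48.
Round 2 (the supplier proposes): the retailer can get 41.48 next round, worth 0.77 × 41.48 = 31.9396 now. The supplier offers 31.9396 and keeps 100 − 31.9396 = 68.0604.
Round 1 (the retailer proposes): the supplier can get 68.0604 next round, worth 0.77 × 68.0604 = 52.406508 now. The retailer offers 52.406508 and keeps 100 − 52.406508 = 47.593492.

52.41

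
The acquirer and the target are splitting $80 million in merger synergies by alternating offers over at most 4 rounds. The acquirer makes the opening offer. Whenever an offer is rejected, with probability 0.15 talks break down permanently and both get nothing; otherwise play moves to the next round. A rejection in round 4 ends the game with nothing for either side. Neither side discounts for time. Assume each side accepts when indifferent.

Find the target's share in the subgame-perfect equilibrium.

Round 4 (the target proposes): rejection yields 0 for the acquirer; the target offers 0 and keeps 80.
Round 3 (the acquirer proposes): rejecting gives the target an expected 0.85 × 80 = 68; the acquirer offers that and keeps 12.
Round 2 (the target proposes): rejecting gives the acquirer an expected 0.85 × 12 = 10.2, so the target offers 10.2, keeping 69.8.
Round 1 (the acquirer proposes): rejecting gives the target an expected 0.85 × 69.8 = 59.33; the acquirer offers that and keeps 20.67.

59.33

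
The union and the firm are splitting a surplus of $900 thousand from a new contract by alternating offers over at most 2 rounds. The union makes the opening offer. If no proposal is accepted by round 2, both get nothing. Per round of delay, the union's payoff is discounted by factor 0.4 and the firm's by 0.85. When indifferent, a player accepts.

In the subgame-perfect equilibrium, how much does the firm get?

765

Solve by backward induction from round 2.
Round 2 (the firm proposes): the union will accept anything ≥ 0, so the firm offers 0 and keeps 900.
Round 1 (the union proposes): the firm can get 900 next round, worth 0.85 × 900 = 765 now. The union offers 765 and keeps 900 − 765 = 135.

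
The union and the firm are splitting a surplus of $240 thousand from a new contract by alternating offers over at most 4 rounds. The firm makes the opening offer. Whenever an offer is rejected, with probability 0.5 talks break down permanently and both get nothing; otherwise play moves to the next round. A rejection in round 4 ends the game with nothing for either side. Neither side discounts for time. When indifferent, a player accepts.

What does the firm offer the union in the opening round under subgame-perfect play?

Round 4 (the union proposes): rejection yields 0 for the firm; the union offers 0 and keeps 240.
Round 3 (the firm proposes): rejecting gives the union an expected 0.5 × 240 = 120, so the firm offers 120, keeping 120.
Round 2 (the union proposes): rejecting gives the firm an expected 0.5 × 120 = 60. The union offers 60 and keeps 240 − 60 = 180.
Round 1 (the firm proposes): rejecting gives the union an expected 0.5 × 180 = 90. The firm offers 90 and keeps 240 − 90 = 150.

90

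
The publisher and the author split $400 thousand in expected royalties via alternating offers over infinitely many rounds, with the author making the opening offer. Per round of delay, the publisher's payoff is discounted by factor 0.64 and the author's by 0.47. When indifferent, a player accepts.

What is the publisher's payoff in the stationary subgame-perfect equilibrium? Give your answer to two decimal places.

When the author proposes, the publisher accepts any offer worth at least 0.64 times what the publisher would get by proposing next round; and vice versa.
This gives x = 400 − 0.64y and y = 400 − 0.47x, where x and y are each side's share when it proposes.
Hence (1 − 0.64·0.47)x = 400(1 − 0.64), i.e. 0.6992·x = 144.
x ≈ 205.9497; the publisher's share is 400 − x ≈ 194.0503.

194.05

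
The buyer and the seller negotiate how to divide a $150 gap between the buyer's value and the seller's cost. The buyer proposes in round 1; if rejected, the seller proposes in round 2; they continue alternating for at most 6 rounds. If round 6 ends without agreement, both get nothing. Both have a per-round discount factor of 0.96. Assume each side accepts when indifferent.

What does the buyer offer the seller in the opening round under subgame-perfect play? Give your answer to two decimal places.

133.37

By backward induction:
Round 6 (the seller proposes): rejection yields 0 for the buyer; the seller offers 0 and keeps 150.
Round 5 (the buyer proposes): the seller can get 150 next round, worth 0.96 × 150 = 144 now; the buyer offers that and keeps 6.
Round 4 (the seller proposes): the buyer can get 6 next round, worth 0.96 × 6 = 5.76 now. The seller offers 5.76 and keeps 150 − 5.76 = 144.24.
Round 3 (the buyer proposes): the seller can get 144.24 next round, worth 0.96 × 144.24 = 138.4704 now. The buyer offers 138.4704 and keeps 150 − 138.4704 = 11.5296.
Round 2 (the seller proposes): the buyer can get 11.5296 next round, worth 0.96 × 11.5296 = 11.068416 now; the seller offers that and keeps 138.931584.
Round 1 (the buyer proposes): the seller can get 138.931584 next round, worth 0.96 × 138.931584 = 133.37432064 now. The buyer offers 133.37432064 and keeps 150 − 133.37432064 = 16.62567936.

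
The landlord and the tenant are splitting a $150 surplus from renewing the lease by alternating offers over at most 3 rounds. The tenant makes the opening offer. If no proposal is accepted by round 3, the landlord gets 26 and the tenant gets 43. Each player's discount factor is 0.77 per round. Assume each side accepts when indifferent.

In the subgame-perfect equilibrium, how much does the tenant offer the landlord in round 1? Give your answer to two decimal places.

41.98

Work backward from the last round.
Round 3 (the tenant proposes): the landlord gets 26 if talks fail, so the tenant offers 26 and keeps 124.
Round 2 (the landlord proposes): the tenant can get 124 next round, worth 0.77 × 124 = 95.48 now. The landlord offers 95.48 and keeps 150 − 95.48 = 54.52.
Round 1 (the tenant proposes): the landlord can get 54.52 next round, worth 0.77 × 54.52 = 41.9804 now, so the tenant offers 41.9804, keeping 108.0196.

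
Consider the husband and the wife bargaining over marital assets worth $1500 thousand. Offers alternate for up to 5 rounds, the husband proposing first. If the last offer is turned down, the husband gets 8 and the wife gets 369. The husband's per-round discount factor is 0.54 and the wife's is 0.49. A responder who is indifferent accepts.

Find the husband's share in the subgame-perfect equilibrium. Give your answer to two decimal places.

1046.60

Round 5 (the husband proposes): the wife gets 369 if talks fail, so the husband offers 369 and keeps 1131.
Round 4 (the wife proposes): the husband can get 1131 next round, worth 0.54 × 1131 = 610.74 now; the wife offers that and keeps 889.26.
Round 3 (the husband proposes): the wife can get 889.26 next round, worth 0.49 × 889.26 = 435.7374 now. The husband offers 435.7374 and keeps 1500 − 435.7374 = 1064.2626.
Round 2 (the wife proposes): the husband can get 1064.2626 next round, worth 0.54 × 1064.2626 = 574.701804 now. The wife offers 574.701804 and keeps 1500 − 574.701804 = 925.298196.
Round 1 (the husband proposes): the wife can get 925.298196 next round, worth 0.49 × 925.298196 = 453.39611604 now, so the husband offers 453.39611604, keeping 1046.60388396.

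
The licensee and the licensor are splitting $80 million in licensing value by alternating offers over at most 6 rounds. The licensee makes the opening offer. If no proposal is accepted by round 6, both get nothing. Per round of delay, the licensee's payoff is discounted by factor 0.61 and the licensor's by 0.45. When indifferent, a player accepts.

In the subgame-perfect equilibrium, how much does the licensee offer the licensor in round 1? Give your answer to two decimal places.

20.61

Round 6 (the licensor proposes): rejection yields 0 for the licensee; the licensor offers 0 and keeps 80.
Round 5 (the licensee proposes): the licensor can get 80 next round, worth 0.45 × 80 = 36 now, so the licensee offers 36, keeping 44.
Round 4 (the licensor proposes): the licensee can get 44 next round, worth 0.61 × 44 = 26.84 now, so the licensor offers 26.84, keeping 53.16.
Round 3 (the licensee proposes): the licensor can get 53.16 next round, worth 0.45 × 53.16 = 23.922 now; the licensee offers that and keeps 56.078.
Round 2 (the licensor proposes): the licensee can get 56.078 next round, worth 0.61 × 56.078 = 34.20758 now; the licensor offers that and keeps 45.79242.
Round 1 (the licensee proposes): the licensor can get 45.79242 next round, worth 0.45 × 45.79242 = 20.606589 now, so the licensee offers 20.606589, keeping 59.393411.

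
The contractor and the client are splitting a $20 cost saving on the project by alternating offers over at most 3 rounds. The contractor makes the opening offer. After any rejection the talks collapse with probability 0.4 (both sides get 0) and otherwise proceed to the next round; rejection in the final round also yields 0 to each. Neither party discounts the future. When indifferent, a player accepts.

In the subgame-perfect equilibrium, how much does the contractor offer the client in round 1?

4.8

By backward induction:
Round 3 (the contractor proposes): the client will accept anything ≥ 0, so the contractor offers 0 and keeps 20.
Round 2 (the client proposes): rejecting gives the contractor an expected 0.6 × 20 = 12. The client offers 12 and keeps 20 − 12 = 8.
Round 1 (the contractor proposes): rejecting gives the client an expected 0.6 × 8 = 4.8, so the contractor offers 4.8, keeping 15.2.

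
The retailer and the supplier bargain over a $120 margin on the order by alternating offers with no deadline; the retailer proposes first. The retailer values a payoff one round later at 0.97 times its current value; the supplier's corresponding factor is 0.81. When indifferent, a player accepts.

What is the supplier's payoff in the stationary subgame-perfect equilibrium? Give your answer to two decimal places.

13.61

Let x be the retailer's share when the retailer proposes and y be the supplier's share when the supplier proposes.
The supplier accepts iff offered ≥ 0.81·y, so x = 120 − 0.81y. Symmetrically y = 120 − 0.97x.
Substituting: x = 120 − 0.81(120 − 0.97x), giving x(1 − 0.97·0.81) = 120(1 − 0.81).
So x = 120 × 0.19 / 0.2143 ≈ 106.3929, and the supplier receives 120 − x ≈ 13.6071.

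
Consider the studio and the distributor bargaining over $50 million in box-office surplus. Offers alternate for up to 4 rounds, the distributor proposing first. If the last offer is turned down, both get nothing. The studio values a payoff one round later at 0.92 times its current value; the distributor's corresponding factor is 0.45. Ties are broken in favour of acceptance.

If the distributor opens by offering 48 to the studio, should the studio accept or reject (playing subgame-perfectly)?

Round 4 (the studio proposes): rejection yields 0 for the distributor; the studio offers 0 and keeps 50.
Round 3 (the distributor proposes): the studio can get 50 next round, worth 0.92 × 50 = 46 now; the distributor offers that and keeps 4.
Round 2 (the studio proposes): the distributor can get 4 next round, worth 0.45 × 4 = 1.8 now. The studio offers 1.8 and keeps 50 − 1.8 = 48.2.
So by rejecting in round 1, the studio gets 48.2 next round, worth 0.92 × 48.2 = 44.344 now.
Offer 48 ≥ 44.344, so the studio accepts.

Accept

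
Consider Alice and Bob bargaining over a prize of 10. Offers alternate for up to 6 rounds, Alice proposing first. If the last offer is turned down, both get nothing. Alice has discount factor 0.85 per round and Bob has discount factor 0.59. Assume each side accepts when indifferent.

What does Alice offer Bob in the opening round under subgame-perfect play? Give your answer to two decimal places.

By backward induction:
Round 6 (Bob proposes): rejection yields 0 for Alice; Bob offers 0 and keeps 10.
Round 5 (Alice proposes): Bob can get 10 next round, worth 0.59 × 10 = 5.9 now. Alice offers 5.9 and keeps 10 − 5.9 = 4.1.
Round 4 (Bob proposes): Alice can get 4.1 next round, worth 0.85 × 4.1 = 3.485 now; Bob offers that and keeps 6.515.
Round 3 (Alice proposes): Bob can get 6.515 next round, worth 0.59 × 6.515 = 3.84385 now. Alice offers 3.84385 and keeps 10 − 3.84385 = 6.15615.
Round 2 (Bob proposes): Alice can get 6.15615 next round, worth 0.85 × 6.15615 = 5.2327275 now, so Bob offers 5.2327275, keeping 4.7672725.
Round 1 (Alice proposes): Bob can get 4.7672725 next round, worth 0.59 × 4.7672725 = 2.812690775 now. Alice offers 2.812690775 and keeps 10 − 2.812690775 = 7.187309225.

2.81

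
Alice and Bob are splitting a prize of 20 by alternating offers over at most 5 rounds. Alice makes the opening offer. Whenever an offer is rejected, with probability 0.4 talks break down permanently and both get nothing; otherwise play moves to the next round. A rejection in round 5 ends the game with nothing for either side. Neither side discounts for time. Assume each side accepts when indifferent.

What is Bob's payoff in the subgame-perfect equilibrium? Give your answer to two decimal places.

6.53

Round 5 (Alice proposes): Bob will accept anything ≥ 0, so Alice offers 0 and keeps 20.
Round 4 (Bob proposes): rejecting gives Alice an expected 0.6 × 20 = 12. Bob offers 12 and keeps 20 − 12 = 8.
Round 3 (Alice proposes): rejecting gives Bob an expected 0.6 × 8 = 4.8, so Alice offers 4.8, keeping 15.2.
Round 2 (Bob proposes): rejecting gives Alice an expected 0.6 × 15.2 = 9.12, so Bob offers 9.12, keeping 10.88.
Round 1 (Alice proposes): rejecting gives Bob an expected 0.6 × 10.88 = 6.528, so Alice offers 6.528, keeping 13.472.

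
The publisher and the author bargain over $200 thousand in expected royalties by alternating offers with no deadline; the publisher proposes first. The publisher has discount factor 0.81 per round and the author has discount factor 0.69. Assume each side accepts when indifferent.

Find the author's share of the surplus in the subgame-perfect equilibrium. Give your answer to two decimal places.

Let x be the publisher's share when the publisher proposes and y be the author's share when the author proposes.
The author accepts iff offered ≥ 0.69·y, so x = 200 − 0.69y. Symmetrically y = 200 − 0.81x.
Substituting: x = 200 − 0.69(200 − 0.81x), giving x(1 − 0.81·0.69) = 200(1 − 0.69).
So x = 200 × 0.31 / 0.4411 ≈ 140.5577, and the author receives 200 − x ≈ 59.4423.

59.44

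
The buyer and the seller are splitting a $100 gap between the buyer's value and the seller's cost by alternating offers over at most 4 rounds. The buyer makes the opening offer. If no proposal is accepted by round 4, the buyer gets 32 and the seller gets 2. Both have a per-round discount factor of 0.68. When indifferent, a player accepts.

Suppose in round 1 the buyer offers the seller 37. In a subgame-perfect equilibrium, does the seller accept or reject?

Round 4 (the seller proposes): the buyer gets 32 if talks fail, so the seller offers 32 and keeps 68.
Round 3 (the buyer proposes): the seller can get 68 next round, worth 0.68 × 68 = 46.24 now. The buyer offers 46.24 and keeps 100 − 46.24 = 53.76.
Round 2 (the seller proposes): the buyer can get 53.76 next round, worth 0.68 × 53.76 = 36.5568 now; the seller offers that and keeps 63.4432.
So by rejecting in round 1, the seller gets 63.4432 next round, worth 0.68 × 63.4432 = 43.141376 now.
Offer 37 < 43.141376, so the seller rejects.

Reject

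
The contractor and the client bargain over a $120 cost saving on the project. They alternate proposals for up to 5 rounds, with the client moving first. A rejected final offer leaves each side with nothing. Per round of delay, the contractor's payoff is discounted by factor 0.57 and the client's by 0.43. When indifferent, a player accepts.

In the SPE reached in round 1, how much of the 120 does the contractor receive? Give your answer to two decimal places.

48.54

Round 5 (the client proposes): the contractor will accept anything ≥ 0, so the client offers 0 and keeps 120.
Round 4 (the contractor proposes): the client can get 120 next round, worth 0.43 × 120 = 51.6 now; the contractor offers that and keeps 68.4.
Round 3 (the client proposes): the contractor can get 68.4 next round, worth 0.57 × 68.4 = 38.988 now; the client offers that and keeps 81.012.
Round 2 (the contractor proposes): the client can get 81.012 next round, worth 0.43 × 81.012 = 34.83516 now; the contractor offers that and keeps 85.16484.
Round 1 (the client proposes): the contractor can get 85.16484 next round, worth 0.57 × 85.16484 = 48.5439588 now. The client offers 48.5439588 and keeps 120 − 48.5439588 = 71.4560412.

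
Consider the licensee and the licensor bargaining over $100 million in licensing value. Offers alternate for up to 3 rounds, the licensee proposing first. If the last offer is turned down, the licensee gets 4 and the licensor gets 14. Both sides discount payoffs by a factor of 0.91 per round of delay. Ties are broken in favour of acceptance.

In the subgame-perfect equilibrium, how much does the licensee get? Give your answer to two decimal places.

80.22

Round 3 (the licensee proposes): the licensor gets 14 if talks fail, so the licensee offers 14 and keeps 86.
Round 2 (the licensor proposes): the licensee can get 86 next round, worth 0.91 × 86 = 78.26 now, so the licensor offers 78.26, keeping 21.74.
Round 1 (the licensee proposes): the licensor can get 21.74 next round, worth 0.91 × 21.74 = 19.7834 now, so the licensee offers 19.7834, keeping 80.2166.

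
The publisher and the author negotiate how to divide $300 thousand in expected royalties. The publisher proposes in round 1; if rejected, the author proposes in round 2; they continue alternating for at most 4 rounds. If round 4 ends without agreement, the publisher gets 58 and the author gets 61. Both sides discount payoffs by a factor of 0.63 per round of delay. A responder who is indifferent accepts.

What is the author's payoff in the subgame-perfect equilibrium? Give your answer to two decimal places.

Round 4 (the author proposes): the publisher gets 58 if talks fail, so the author offers 58 and keeps 242.
Round 3 (the publisher proposes): the author can get 242 next round, worth 0.63 × 242 = 152.46 now. The publisher offers 152.46 and keeps 300 − 152.46 = 147.54.
Round 2 (the author proposes): the publisher can get 147.54 next round, worth 0.63 × 147.54 = 92.9502 now, so the author offers 92.9502, keeping 207.0498.
Round 1 (the publisher proposes): the author can get 207.0498 next round, worth 0.63 × 207.0498 = 130.441374 now. The publisher offers 130.441374 and keeps 300 − 130.441374 = 169.558626.

130.44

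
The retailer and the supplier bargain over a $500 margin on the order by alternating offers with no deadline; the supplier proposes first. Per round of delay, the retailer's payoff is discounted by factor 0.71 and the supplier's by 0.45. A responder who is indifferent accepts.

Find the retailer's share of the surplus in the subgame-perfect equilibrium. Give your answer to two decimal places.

286.92

When the supplier proposes, the retailer accepts any offer worth at least 0.71 times what the retailer would get by proposing next round; and vice versa.
This gives x = 500 − 0.71y and y = 500 − 0.45x, where x and y are each side's share when it proposes.
Hence (1 − 0.71·0.45)x = 500(1 − 0.71), i.e. 0.6805·x = 145.
x ≈ 213.0786; the retailer's share is 500 − x ≈ 286.9214.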